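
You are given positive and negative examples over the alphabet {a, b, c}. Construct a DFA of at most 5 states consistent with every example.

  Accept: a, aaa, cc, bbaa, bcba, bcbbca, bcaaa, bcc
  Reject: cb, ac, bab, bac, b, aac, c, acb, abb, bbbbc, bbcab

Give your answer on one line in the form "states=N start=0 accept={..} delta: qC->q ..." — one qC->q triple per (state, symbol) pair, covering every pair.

states=4 start=0 accept={0,3} delta: 0a->0 0b->1 0c->1 1a->0 1b->2 1c->3 2a->0 2b->1 2c->1 3a->0 3b->0 3c->0

Grow the machine one transition at a time. Run the examples from 0; the earliest place one falls off (shortest prefix, ties alphabetical) gets sent to the lowest-numbered state that keeps every Accept/Reject pair distinguishable — a pair clashes when both reach the same state with identical unread suffix — and to a fresh state only if none does.
a: 0a undefined. 0a->0: ok.
b: 0b undefined. 0b->0: no, a/bab meet in 0. Open state 1: 0b->1.
c: 0c undefined. 0c->0: no, a/ac meet in 0. 0c->1: ok.
ba: 1a undefined. 1a->0: ok.
bb: 1b undefined. 1b->0: no, a/cb meet in 0. 1b->1: no, cc/bbbbc meet in 1 with "c" left. Open state 2: 1b->2.
bc: 1c undefined. 1c->0: no, bcc/ac meet in 1. 1c->1: no, cc/ac meet in 1. 1c->2: no, cc/cb meet in 2. Open state 3: 1c->3.
bba: 2a undefined. 2a->0: ok.
bbb: 2b undefined. 2b->0: no, cc/bbbbc meet in 3. 2b->1: ok.
bbc: 2c undefined. 2c->0: no, a/bbbbc meet in 0. 2c->1: ok.
bca: 3a undefined. 3a->0: ok.
bcb: 3b undefined. 3b->0: ok.
bcc: 3c undefined. 3c->0: ok.
All examples now run through 4 states with every (state, symbol) defined. Accept strings end in {0,3}, Reject strings end in {1,2}; accept={0,3}.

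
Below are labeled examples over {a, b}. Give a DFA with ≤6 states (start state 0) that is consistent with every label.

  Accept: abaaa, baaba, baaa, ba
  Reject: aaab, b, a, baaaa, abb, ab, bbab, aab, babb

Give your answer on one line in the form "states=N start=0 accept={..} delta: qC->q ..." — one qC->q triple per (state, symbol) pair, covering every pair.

states=4 start=0 accept={2} delta: 0a->0 0b->1 1a->2 1b->0 2a->3 2b->0 3a->2 3b->1

State merging on the prefix tree: take the shortest (then alphabetical) example prefix whose next move is undefined and point that move at state 0, else 1, else 2, ...; a target is out if some Accept/Reject pair would then sit in one state with the same input left (inseparable). If every existing state is out, open a new one.
a: 0a undefined. 0a->0: ok.
b: 0b undefined. 0b->0: no, abaaa/aaab meet in 0. Open state 1: 0b->1.
ba: 1a undefined. 1a->0: no, abaaa/a meet in 0. 1a->1: no, abaaa/aaab meet in 1. Open state 2: 1a->2.
bb: 1b undefined. 1b->0: ok.
baa: 2a undefined. 2a->0: no, abaaa/a meet in 0. 2a->1: no, baaba/a meet in 0. 2a->2: no, abaaa/baaaa meet in 2. Open state 3: 2a->3.
bab: 2b undefined. 2b->0: ok.
baaa: 3a undefined. 3a->0: no, abaaa/a meet in 0. 3a->1: no, abaaa/aaab meet in 1. 3a->2: ok.
baab: 3b undefined. 3b->0: no, baaba/a meet in 0. 3b->1: ok.
All examples now run through 4 states with every (state, symbol) defined. Accept strings end in {2}, Reject strings end in {0,1,3}; accept={2}.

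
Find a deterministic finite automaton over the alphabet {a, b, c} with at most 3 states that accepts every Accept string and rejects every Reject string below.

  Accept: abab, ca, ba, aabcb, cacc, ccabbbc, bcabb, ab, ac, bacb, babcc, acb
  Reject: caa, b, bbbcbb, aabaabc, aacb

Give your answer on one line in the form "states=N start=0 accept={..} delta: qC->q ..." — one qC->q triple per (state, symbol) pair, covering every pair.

State merging on the prefix tree: take the shortest (then alphabetical) example prefix whose next move is undefined and point that move at state 0, else 1, else 2, ...; a target is out if some Accept/Reject pair would then sit in one state with the same input left (inseparable). If every existing state is out, open a new one.
a: 0a undefined. 0a->0: no, ab/b meet in 0 with "b" left. Open state 1: 0a->1.
b: 0b undefined. 0b->0: ok.
c: 0c undefined. 0c->0: ok.
aa: 1a undefined. 1a->0: no, aabcb/caa meet in 0. 1a->1: no, ca/caa meet in 1. Open state 2: 1a->2.
ab: 1b undefined. 1b->0: no, abab/b meet in 0. 1b->1: ok.
ac: 1c undefined. 1c->0: no, cacc/b meet in 0. 1c->1: ok.
aab: 2b undefined. 2b->0: no, abab/b meet in 0. 2b->1: ok.
aac: 2c undefined. 2c->0: ok.
aabaa: 2a undefined. 2a->0: ok.
All examples now run through 3 states with every (state, symbol) defined. Accept strings end in {1}, Reject strings end in {0,2}; accept={1}.

states=3 start=0 accept={1} delta: 0a->1 0b->0 0c->0 1a->2 1b->1 1c->1 2a->0 2b->1 2c->0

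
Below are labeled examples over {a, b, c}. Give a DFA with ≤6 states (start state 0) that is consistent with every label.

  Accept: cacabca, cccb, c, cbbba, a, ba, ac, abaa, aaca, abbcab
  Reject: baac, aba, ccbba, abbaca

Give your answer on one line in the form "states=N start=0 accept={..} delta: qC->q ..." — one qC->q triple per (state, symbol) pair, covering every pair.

states=4 start=0 accept={1,2} delta: 0a->1 0b->0 0c->1 1a->2 1b->2 1c->1 2a->0 2b->3 2c->0 3a->3 3b->1 3c->3

State merging on the prefix tree: take the shortest (then alphabetical) example prefix whose next move is undefined and point that move at state 0, else 1, else 2, ...; a target is out if some Accept/Reject pair would then sit in one state with the same input left (inseparable). If every existing state is out, open a new one.
a: 0a undefined. 0a->0: no, ba/aba meet in 0 with "ba" left. Open state 1: 0a->1.
b: 0b undefined. 0b->0: ok.
c: 0c undefined. 0c->0: no, cbbba/ccbba meet in 1. 0c->1: ok.
aa: 1a undefined. 1a->0: no, c/baac meet in 1. 1a->1: no, ac/baac meet in 1 with "c" left. Open state 2: 1a->2.
ab: 1b undefined. 1b->0: no, c/aba meet in 1. 1b->1: no, cbbba/aba meet in 2. 1b->2: ok.
ac: 1c undefined. 1c->0: no, c/ccbba meet in 1. 1c->1: ok.
aac: 2c undefined. 2c->0: ok.
aba: 2a undefined. 2a->0: ok.
abb: 2b undefined. 2b->0: no, cacabca/ccbba meet in 1. 2b->1: no, cacabca/abbaca meet in 1. 2b->2: no, cccb/abbaca meet in 2. Open state 3: 2b->3.
abba: 3a undefined. 3a->0: no, cccb/abbaca meet in 2. 3a->1: no, cacabca/ccbba meet in 1. 3a->2: no, cacabca/abbaca meet in 1. 3a->3: ok.
abbc: 3c undefined. 3c->0: no, cacabca/abbaca meet in 1. 3c->1: no, cccb/abbaca meet in 2. 3c->2: no, abbcab/baac meet in 0. 3c->3: ok.
cbbb: 3b undefined. 3b->0: no, abbcab/baac meet in 0. 3b->1: ok.
All examples now run through 4 states with every (state, symbol) defined. Accept strings end in {1,2}, Reject strings end in {0,3}; accept={1,2}.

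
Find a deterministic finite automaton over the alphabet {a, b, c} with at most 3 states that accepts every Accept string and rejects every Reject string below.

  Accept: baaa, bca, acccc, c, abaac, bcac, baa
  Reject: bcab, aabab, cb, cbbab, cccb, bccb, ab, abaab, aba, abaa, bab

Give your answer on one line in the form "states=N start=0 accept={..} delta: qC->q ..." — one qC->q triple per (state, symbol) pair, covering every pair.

states=3 start=0 accept={1} delta: 0a->1 0b->0 0c->1 1a->1 1b->2 1c->1 2a->2 2b->0 2c->1

State merging on the prefix tree: take the shortest (then alphabetical) example prefix whose next move is undefined and point that move at state 0, else 1, else 2, ...; a target is out if some Accept/Reject pair would then sit in one state with the same input left (inseparable). If every existing state is out, open a new one.
a: 0a undefined. 0a->0: no, baa/abaa meet in 0 with "baa" left. Open state 1: 0a->1.
b: 0b undefined. 0b->0: ok.
c: 0c undefined. 0c->0: no, c/cb meet in 0. 0c->1: ok.
aa: 1a undefined. 1a->0: no, bca/bcab meet in 0. 1a->1: ok.
ab: 1b undefined. 1b->0: no, baaa/aba meet in 1. 1b->1: no, baaa/bcab meet in 1. Open state 2: 1b->2.
ac: 1c undefined. 1c->0: no, bcac/bccb meet in 0. 1c->1: ok.
aba: 2a undefined. 2a->0: no, baaa/abaa meet in 1. 2a->1: no, baaa/aba meet in 1. 2a->2: ok.
cbb: 2b undefined. 2b->0: ok.
abaac: 2c undefined. 2c->0: no, abaac/aabab meet in 0. 2c->1: ok.
All examples now run through 3 states with every (state, symbol) defined. Accept strings end in {1}, Reject strings end in {0,2}; accept={1}.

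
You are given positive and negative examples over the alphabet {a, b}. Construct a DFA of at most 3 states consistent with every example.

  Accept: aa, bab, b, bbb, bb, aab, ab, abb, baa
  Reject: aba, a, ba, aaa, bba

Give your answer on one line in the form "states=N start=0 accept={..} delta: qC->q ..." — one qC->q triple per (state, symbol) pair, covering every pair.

Grow the machine one transition at a time. Run the examples from 0; the earliest place one falls off (shortest prefix, ties alphabetical) gets sent to the lowest-numbered state that keeps every Accept/Reject pair distinguishable — a pair clashes when both reach the same state with identical unread suffix — and to a fresh state only if none does.
a: 0a undefined. 0a->0: no, aa/a meet in 0. Open state 1: 0a->1.
b: 0b undefined. 0b->0: ok.
aa: 1a undefined. 1a->0: ok.
ab: 1b undefined. 1b->0: ok.
All examples now run through 2 states with every (state, symbol) defined. Accept strings end in {0}, Reject strings end in {1}; accept={0}.

states=2 start=0 accept={0} delta: 0a->1 0b->0 1a->0 1b->0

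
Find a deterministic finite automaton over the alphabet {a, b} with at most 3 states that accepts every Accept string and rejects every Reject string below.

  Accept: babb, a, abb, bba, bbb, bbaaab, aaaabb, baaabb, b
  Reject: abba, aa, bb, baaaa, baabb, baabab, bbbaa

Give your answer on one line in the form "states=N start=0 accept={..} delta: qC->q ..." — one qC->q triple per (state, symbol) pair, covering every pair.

State merging on the prefix tree: take the shortest (then alphabetical) example prefix whose next move is undefined and point that move at state 0, else 1, else 2, ...; a target is out if some Accept/Reject pair would then sit in one state with the same input left (inseparable). If every existing state is out, open a new one.
a: 0a undefined. 0a->0: no, a/aa meet in 0. Open state 1: 0a->1.
b: 0b undefined. 0b->0: no, bbb/bb meet in 0. 0b->1: ok.
aa: 1a undefined. 1a->0: no, babb/bb meet in 1 with "b" left. 1a->1: no, babb/baabb meet in 1 with "bb" left. Open state 2: 1a->2.
ab: 1b undefined. 1b->0: ok.
aaa: 2a undefined. 2a->0: ok.
bab: 2b undefined. 2b->0: ok.
All examples now run through 3 states with every (state, symbol) defined. Accept strings end in {1}, Reject strings end in {0,2}; accept={1}.

states=3 start=0 accept={1} delta: 0a->1 0b->1 1a->2 1b->0 2a->0 2b->0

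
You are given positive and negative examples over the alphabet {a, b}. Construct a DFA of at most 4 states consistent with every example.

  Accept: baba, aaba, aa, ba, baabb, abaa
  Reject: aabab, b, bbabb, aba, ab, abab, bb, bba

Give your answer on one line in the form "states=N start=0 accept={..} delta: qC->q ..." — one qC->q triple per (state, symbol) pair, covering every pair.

states=4 start=0 accept={0} delta: 0a->1 0b->1 1a->0 1b->2 2a->3 2b->0 3a->0 3b->1

Grow the machine one transition at a time. Run the examples from 0; the earliest place one falls off (shortest prefix, ties alphabetical) gets sent to the lowest-numbered state that keeps every Accept/Reject pair distinguishable — a pair clashes when both reach the same state with identical unread suffix — and to a fresh state only if none does.
a: 0a undefined. 0a->0: no, aaba/aba meet in 0 with "ba" left. Open state 1: 0a->1.
b: 0b undefined. 0b->0: no, baba/aba meet in 1 with "ba" left. 0b->1: ok.
aa: 1a undefined. 1a->0: ok.
ab: 1b undefined. 1b->0: no, baba/ab meet in 0. 1b->1: no, baba/aba meet in 0. Open state 2: 1b->2.
aba: 2a undefined. 2a->0: no, baba/aba meet in 0. 2a->1: no, baabb/bbabb meet in 2 with "b" left. 2a->2: no, baabb/abab meet in 2 with "b" left. Open state 3: 2a->3.
abaa: 3a undefined. 3a->0: ok.
abab: 3b undefined. 3b->0: no, baba/abab meet in 0. 3b->1: ok.
baabb: 2b undefined. 2b->0: ok.
All examples now run through 4 states with every (state, symbol) defined. Accept strings end in {0}, Reject strings end in {1,2,3}; accept={0}.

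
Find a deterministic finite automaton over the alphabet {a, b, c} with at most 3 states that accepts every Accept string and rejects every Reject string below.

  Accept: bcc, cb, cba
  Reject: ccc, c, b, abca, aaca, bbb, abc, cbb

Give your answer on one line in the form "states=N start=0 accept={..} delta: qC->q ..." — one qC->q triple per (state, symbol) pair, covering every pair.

Grow the machine one transition at a time. Run the examples from 0; the earliest place one falls off (shortest prefix, ties alphabetical) gets sent to the lowest-numbered state that keeps every Accept/Reject pair distinguishable — a pair clashes when both reach the same state with identical unread suffix — and to a fresh state only if none does.
a: 0a undefined. 0a->0: ok.
b: 0b undefined. 0b->0: ok.
c: 0c undefined. 0c->0: no, bcc/ccc meet in 0. Open state 1: 0c->1.
cb: 1b undefined. 1b->0: no, cb/b meet in 0. 1b->1: no, cb/c meet in 1. Open state 2: 1b->2.
cc: 1c undefined. 1c->0: no, bcc/b meet in 0. 1c->1: no, bcc/ccc meet in 1. 1c->2: ok.
cba: 2a undefined. 2a->0: no, cba/b meet in 0. 2a->1: no, cba/c meet in 1. 2a->2: ok.
cbb: 2b undefined. 2b->0: ok.
ccc: 2c undefined. 2c->0: ok.
aaca: 1a undefined. 1a->0: ok.
All examples now run through 3 states with every (state, symbol) defined. Accept strings end in {2}, Reject strings end in {0,1}; accept={2}.

states=3 start=0 accept={2} delta: 0a->0 0b->0 0c->1 1a->0 1b->2 1c->2 2a->2 2b->0 2c->0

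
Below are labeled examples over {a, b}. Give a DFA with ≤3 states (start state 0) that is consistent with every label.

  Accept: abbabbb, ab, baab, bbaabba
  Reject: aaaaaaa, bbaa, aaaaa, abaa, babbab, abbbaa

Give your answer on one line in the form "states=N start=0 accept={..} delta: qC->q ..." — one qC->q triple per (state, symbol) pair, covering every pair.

states=3 start=0 accept={1} delta: 0a->0 0b->1 1a->0 1b->2 2a->1 2b->0

Grow the machine one transition at a time. Run the examples from 0; the earliest place one falls off (shortest prefix, ties alphabetical) gets sent to the lowest-numbered state that keeps every Accept/Reject pair distinguishable — a pair clashes when both reach the same state with identical unread suffix — and to a fresh state only if none does.
a: 0a undefined. 0a->0: ok.
b: 0b undefined. 0b->0: no, abbabbb/aaaaaaa meet in 0. Open state 1: 0b->1.
ba: 1a undefined. 1a->0: ok.
bb: 1b undefined. 1b->0: no, abbabbb/babbab meet in 1. 1b->1: no, abbabbb/babbab meet in 1. Open state 2: 1b->2.
bba: 2a undefined. 2a->0: no, ab/babbab meet in 1. 2a->1: ok.
abbb: 2b undefined. 2b->0: ok.
All examples now run through 3 states with every (state, symbol) defined. Accept strings end in {1}, Reject strings end in {0,2}; accept={1}.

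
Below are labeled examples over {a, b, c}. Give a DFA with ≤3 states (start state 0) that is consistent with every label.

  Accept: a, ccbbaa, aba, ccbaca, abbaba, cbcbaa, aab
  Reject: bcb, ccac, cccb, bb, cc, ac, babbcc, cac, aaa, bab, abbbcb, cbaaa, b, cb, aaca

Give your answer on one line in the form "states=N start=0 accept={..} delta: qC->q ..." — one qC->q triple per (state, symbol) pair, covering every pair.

Grow the machine one transition at a time. Run the examples from 0; the earliest place one falls off (shortest prefix, ties alphabetical) gets sent to the lowest-numbered state that keeps every Accept/Reject pair distinguishable — a pair clashes when both reach the same state with identical unread suffix — and to a fresh state only if none does.
a: 0a undefined. 0a->0: no, a/aaa meet in 0. Open state 1: 0a->1.
b: 0b undefined. 0b->0: ok.
c: 0c undefined. 0c->0: ok.
aa: 1a undefined. 1a->0: no, a/aaa meet in 1. 1a->1: no, a/aaa meet in 1. Open state 2: 1a->2.
ab: 1b undefined. 1b->0: ok.
ac: 1c undefined. 1c->0: ok.
aaa: 2a undefined. 2a->0: ok.
aab: 2b undefined. 2b->0: no, aab/bcb meet in 0. 2b->1: ok.
aac: 2c undefined. 2c->0: no, a/aaca meet in 1. 2c->1: no, ccbbaa/aaca meet in 2. 2c->2: ok.
All examples now run through 3 states with every (state, symbol) defined. Accept strings end in {1,2}, Reject strings end in {0}; accept={1,2}.

states=3 start=0 accept={1,2} delta: 0a->1 0b->0 0c->0 1a->2 1b->0 1c->0 2a->0 2b->1 2c->2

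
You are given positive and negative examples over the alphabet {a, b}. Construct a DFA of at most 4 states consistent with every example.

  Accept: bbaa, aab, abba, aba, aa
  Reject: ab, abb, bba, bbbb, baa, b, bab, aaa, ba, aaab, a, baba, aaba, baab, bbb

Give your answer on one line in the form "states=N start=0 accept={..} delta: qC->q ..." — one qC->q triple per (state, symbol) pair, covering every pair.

State merging on the prefix tree: take the shortest (then alphabetical) example prefix whose next move is undefined and point that move at state 0, else 1, else 2, ...; a target is out if some Accept/Reject pair would then sit in one state with the same input left (inseparable). If every existing state is out, open a new one.
a: 0a undefined. 0a->0: no, aab/ab meet in 0 with "b" left. Open state 1: 0a->1.
b: 0b undefined. 0b->0: no, bbaa/baa meet in 1 with "a" left. 0b->1: no, aab/bab meet in 1 with "ab" left. Open state 2: 0b->2.
aa: 1a undefined. 1a->0: no, aab/b meet in 2. 1a->1: no, aab/ab meet in 1 with "b" left. 1a->2: no, aa/b meet in 2. Open state 3: 1a->3.
ab: 1b undefined. 1b->0: no, abba/ba meet in 2 with "a" left. 1b->1: ok.
ba: 2a undefined. 2a->0: ok.
bb: 2b undefined. 2b->0: ok.
aaa: 3a undefined. 3a->0: ok.
aab: 3b undefined. 3b->0: no, aab/bbbb meet in 0. 3b->1: no, bbaa/aaba meet in 3. 3b->2: no, aab/b meet in 2. 3b->3: ok.
All examples now run through 4 states with every (state, symbol) defined. Accept strings end in {3}, Reject strings end in {0,1,2}; accept={3}.

states=4 start=0 accept={3} delta: 0a->1 0b->2 1a->3 1b->1 2a->0 2b->0 3a->0 3b->3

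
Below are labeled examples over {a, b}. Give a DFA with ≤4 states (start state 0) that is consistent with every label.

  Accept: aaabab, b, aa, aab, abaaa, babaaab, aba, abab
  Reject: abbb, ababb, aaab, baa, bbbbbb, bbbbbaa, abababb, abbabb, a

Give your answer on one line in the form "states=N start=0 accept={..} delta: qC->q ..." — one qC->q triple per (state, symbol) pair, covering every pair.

states=3 start=0 accept={0,2} delta: 0a->1 0b->2 1a->0 1b->1 2a->0 2b->1

State merging on the prefix tree: take the shortest (then alphabetical) example prefix whose next move is undefined and point that move at state 0, else 1, else 2, ...; a target is out if some Accept/Reject pair would then sit in one state with the same input left (inseparable). If every existing state is out, open a new one.
a: 0a undefined. 0a->0: no, b/aaab meet in 0 with "b" left. Open state 1: 0a->1.
b: 0b undefined. 0b->0: no, b/bbbbbb meet in 0. 0b->1: no, b/a meet in 1. Open state 2: 0b->2.
aa: 1a undefined. 1a->0: ok.
ab: 1b undefined. 1b->0: no, aaabab/aaab meet in 0. 1b->1: ok.
ba: 2a undefined. 2a->0: ok.
bb: 2b undefined. 2b->0: no, aa/ababb meet in 0. 2b->1: ok.
All examples now run through 3 states with every (state, symbol) defined. Accept strings end in {0,2}, Reject strings end in {1}; accept={0,2}.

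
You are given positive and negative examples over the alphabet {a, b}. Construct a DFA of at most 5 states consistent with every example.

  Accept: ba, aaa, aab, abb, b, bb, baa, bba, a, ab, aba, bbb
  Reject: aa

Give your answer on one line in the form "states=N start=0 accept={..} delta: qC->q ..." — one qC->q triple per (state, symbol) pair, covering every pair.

states=3 start=0 accept={1,2} delta: 0a->1 0b->2 1a->0 1b->2 2a->2 2b->2

State merging on the prefix tree: take the shortest (then alphabetical) example prefix whose next move is undefined and point that move at state 0, else 1, else 2, ...; a target is out if some Accept/Reject pair would then sit in one state with the same input left (inseparable). If every existing state is out, open a new one.
a: 0a undefined. 0a->0: no, aaa/aa meet in 0. Open state 1: 0a->1.
b: 0b undefined. 0b->0: no, baa/aa meet in 1 with "a" left. 0b->1: no, ba/aa meet in 1 with "a" left. Open state 2: 0b->2.
aa: 1a undefined. 1a->0: ok.
ab: 1b undefined. 1b->0: no, ab/aa meet in 0. 1b->1: no, aba/aa meet in 0. 1b->2: ok.
ba: 2a undefined. 2a->0: no, ba/aa meet in 0. 2a->1: no, baa/aa meet in 0. 2a->2: ok.
bb: 2b undefined. 2b->0: no, abb/aa meet in 0. 2b->1: no, bba/aa meet in 0. 2b->2: ok.
All examples now run through 3 states with every (state, symbol) defined. Accept strings end in {1,2}, Reject strings end in {0}; accept={1,2}.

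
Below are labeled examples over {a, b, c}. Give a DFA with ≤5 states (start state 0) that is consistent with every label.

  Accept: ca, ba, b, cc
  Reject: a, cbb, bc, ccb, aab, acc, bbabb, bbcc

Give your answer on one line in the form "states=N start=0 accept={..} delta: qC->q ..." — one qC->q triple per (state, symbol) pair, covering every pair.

states=3 start=0 accept={0,2} delta: 0a->1 0b->2 0c->1 1a->2 1b->1 1c->2 2a->0 2b->1 2c->1

State merging on the prefix tree: take the shortest (then alphabetical) example prefix whose next move is undefined and point that move at state 0, else 1, else 2, ...; a target is out if some Accept/Reject pair would then sit in one state with the same input left (inseparable). If every existing state is out, open a new one.
a: 0a undefined. 0a->0: no, b/aab meet in 0 with "b" left. Open state 1: 0a->1.
b: 0b undefined. 0b->0: no, ba/a meet in 1. 0b->1: no, b/a meet in 1. Open state 2: 0b->2.
c: 0c undefined. 0c->0: no, ca/a meet in 1. 0c->1: ok.
aa: 1a undefined. 1a->0: no, b/aab meet in 2. 1a->1: no, ca/a meet in 1. 1a->2: ok.
ac: 1c undefined. 1c->0: no, ca/ccb meet in 2. 1c->1: no, cc/a meet in 1. 1c->2: ok.
ba: 2a undefined. 2a->0: ok.
bb: 2b undefined. 2b->0: no, ca/bbcc meet in 2. 2b->1: ok.
bc: 2c undefined. 2c->0: no, ba/bc meet in 0. 2c->1: ok.
cb: 1b undefined. 1b->0: no, ca/cbb meet in 2. 1b->1: ok.
All examples now run through 3 states with every (state, symbol) defined. Accept strings end in {0,2}, Reject strings end in {1}; accept={0,2}.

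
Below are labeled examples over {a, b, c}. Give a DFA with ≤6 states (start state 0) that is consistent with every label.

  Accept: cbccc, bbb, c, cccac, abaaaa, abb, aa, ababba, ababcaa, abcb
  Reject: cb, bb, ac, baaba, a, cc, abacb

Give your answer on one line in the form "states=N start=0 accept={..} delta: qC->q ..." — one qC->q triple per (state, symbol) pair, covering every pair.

states=5 start=0 accept={0,2} delta: 0a->1 0b->1 0c->2 1a->0 1b->3 1c->1 2a->0 2b->3 2c->1 3a->1 3b->2 3c->4 4a->1 4b->0 4c->0

State merging on the prefix tree: take the shortest (then alphabetical) example prefix whose next move is undefined and point that move at state 0, else 1, else 2, ...; a target is out if some Accept/Reject pair would then sit in one state with the same input left (inseparable). If every existing state is out, open a new one.
a: 0a undefined. 0a->0: no, c/ac meet in 0 with "c" left. Open state 1: 0a->1.
b: 0b undefined. 0b->0: no, bbb/bb meet in 0. 0b->1: ok.
c: 0c undefined. 0c->0: no, c/cc meet in 0. 0c->1: no, c/a meet in 1. Open state 2: 0c->2.
aa: 1a undefined. 1a->0: ok.
ab: 1b undefined. 1b->0: no, bbb/baaba meet in 1. 1b->1: no, bbb/bb meet in 1. 1b->2: no, bbb/cb meet in 2 with "b" left. Open state 3: 1b->3.
ac: 1c undefined. 1c->0: no, aa/ac meet in 0. 1c->1: ok.
cb: 2b undefined. 2b->0: no, aa/cb meet in 0. 2b->1: no, cbccc/cb meet in 1. 2b->2: no, c/cb meet in 2. 2b->3: ok.
cc: 2c undefined. 2c->0: no, aa/cc meet in 0. 2c->1: ok.
aba: 3a undefined. 3a->0: no, abaaaa/ac meet in 1. 3a->1: ok.
abb: 3b undefined. 3b->0: no, ababba/ac meet in 1. 3b->1: no, bbb/ac meet in 1. 3b->2: ok.
abc: 3c undefined. 3c->0: no, cbccc/ac meet in 1. 3c->1: no, cbccc/ac meet in 1. 3c->2: no, cbccc/ac meet in 1. 3c->3: no, cbccc/cb meet in 3. Open state 4: 3c->4.
abcb: 4b undefined. 4b->0: ok.
cbcc: 4c undefined. 4c->0: ok.
ababba: 2a undefined. 2a->0: ok.
ababca: 4a undefined. 4a->0: no, ababcaa/ac meet in 1. 4a->1: ok.
All examples now run through 5 states with every (state, symbol) defined. Accept strings end in {0,2}, Reject strings end in {1,3}; accept={0,2}.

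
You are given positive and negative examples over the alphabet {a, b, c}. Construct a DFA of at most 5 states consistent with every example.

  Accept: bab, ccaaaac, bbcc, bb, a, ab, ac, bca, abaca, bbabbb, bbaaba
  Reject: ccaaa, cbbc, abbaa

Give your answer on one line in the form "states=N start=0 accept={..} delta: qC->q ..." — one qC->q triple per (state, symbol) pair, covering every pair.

states=5 start=0 accept={0,1,2,3} delta: 0a->0 0b->1 0c->1 1a->0 1b->2 1c->2 2a->3 2b->3 2c->0 3a->4 3b->0 3c->4 4a->4 4b->0 4c->0

State merging on the prefix tree: take the shortest (then alphabetical) example prefix whose next move is undefined and point that move at state 0, else 1, else 2, ...; a target is out if some Accept/Reject pair would then sit in one state with the same input left (inseparable). If every existing state is out, open a new one.
a: 0a undefined. 0a->0: ok.
b: 0b undefined. 0b->0: no, bab/abbaa meet in 0. Open state 1: 0b->1.
c: 0c undefined. 0c->0: no, ccaaaac/ccaaa meet in 0. 0c->1: ok.
ba: 1a undefined. 1a->0: ok.
bb: 1b undefined. 1b->0: no, bbcc/cbbc meet in 1 with "c" left. 1b->1: no, a/abbaa meet in 0. Open state 2: 1b->2.
bc: 1c undefined. 1c->0: no, a/ccaaa meet in 0. 1c->1: no, a/ccaaa meet in 0. 1c->2: ok.
bba: 2a undefined. 2a->0: no, a/ccaaa meet in 0. 2a->1: no, a/ccaaa meet in 0. 2a->2: no, bb/ccaaa meet in 2. Open state 3: 2a->3.
bbc: 2c undefined. 2c->0: ok.
cbb: 2b undefined. 2b->0: no, bab/cbbc meet in 1. 2b->1: no, bb/cbbc meet in 2. 2b->2: no, a/cbbc meet in 0. 2b->3: ok.
bbaa: 3a undefined. 3a->0: no, a/ccaaa meet in 0. 3a->1: no, bab/abbaa meet in 1. 3a->2: no, bb/abbaa meet in 2. 3a->3: no, ccaaaac/cbbc meet in 3 with "c" left. Open state 4: 3a->4.
bbab: 3b undefined. 3b->0: ok.
cbbc: 3c undefined. 3c->0: no, a/cbbc meet in 0. 3c->1: no, bab/cbbc meet in 1. 3c->2: no, bb/cbbc meet in 2. 3c->3: no, bca/cbbc meet in 3. 3c->4: ok.
bbaab: 4b undefined. 4b->0: ok.
ccaaa: 4a undefined. 4a->0: no, a/ccaaa meet in 0. 4a->1: no, bab/ccaaa meet in 1. 4a->2: no, ccaaaac/cbbc meet in 4. 4a->3: no, bca/ccaaa meet in 3. 4a->4: ok.
ccaaaac: 4c undefined. 4c->0: ok.
All examples now run through 5 states with every (state, symbol) defined. Accept strings end in {0,1,2,3}, Reject strings end in {4}; accept={0,1,2,3}.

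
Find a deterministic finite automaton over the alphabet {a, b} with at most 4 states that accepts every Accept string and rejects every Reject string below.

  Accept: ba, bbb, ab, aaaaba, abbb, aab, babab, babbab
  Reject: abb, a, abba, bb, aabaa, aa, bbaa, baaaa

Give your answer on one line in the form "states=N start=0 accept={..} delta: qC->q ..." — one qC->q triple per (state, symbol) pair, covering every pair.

Fold the examples into a partial DFA from state 0: repeatedly fix the first undefined (state, symbol) met by the shortest-then-alphabetical prefix, trying targets in increasing order and rejecting any under which an Accept and a Reject string meet in one state with the same remainder; add a state when all current targets are rejected. Accepting states are where Accept strings end.
a: 0a undefined. 0a->0: ok.
b: 0b undefined. 0b->0: no, ba/abb meet in 0. Open state 1: 0b->1.
ba: 1a undefined. 1a->0: no, ba/a meet in 0. 1a->1: no, ba/aabaa meet in 1. Open state 2: 1a->2.
bb: 1b undefined. 1b->0: ok.
baa: 2a undefined. 2a->0: ok.
bab: 2b undefined. 2b->0: no, babbab/abb meet in 0. 2b->1: ok.
All examples now run through 3 states with every (state, symbol) defined. Accept strings end in {1,2}, Reject strings end in {0}; accept={1,2}.

states=3 start=0 accept={1,2} delta: 0a->0 0b->1 1a->2 1b->0 2a->0 2b->1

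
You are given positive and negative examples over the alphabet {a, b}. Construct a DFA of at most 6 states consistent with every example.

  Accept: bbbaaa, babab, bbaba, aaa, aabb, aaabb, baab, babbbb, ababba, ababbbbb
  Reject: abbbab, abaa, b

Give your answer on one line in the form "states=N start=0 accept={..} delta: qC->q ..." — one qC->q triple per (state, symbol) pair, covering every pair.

Fold the examples into a partial DFA from state 0: repeatedly fix the first undefined (state, symbol) met by the shortest-then-alphabetical prefix, trying targets in increasing order and rejecting any under which an Accept and a Reject string meet in one state with the same remainder; add a state when all current targets are rejected. Accepting states are where Accept strings end.
a: 0a undefined. 0a->0: ok.
b: 0b undefined. 0b->0: no, bbbaaa/abbbab meet in 0. Open state 1: 0b->1.
ba: 1a undefined. 1a->0: no, babab/b meet in 1. 1a->1: ok.
bb: 1b undefined. 1b->0: no, bbbaaa/abaa meet in 1. 1b->1: no, bbbaaa/abbbab meet in 1. Open state 2: 1b->2.
bba: 2a undefined. 2a->0: no, babab/abaa meet in 1. 2a->1: no, bbaba/abaa meet in 1. 2a->2: ok.
bbb: 2b undefined. 2b->0: ok.
All examples now run through 3 states with every (state, symbol) defined. Accept strings end in {0,2}, Reject strings end in {1}; accept={0,2}.

states=3 start=0 accept={0,2} delta: 0a->0 0b->1 1a->1 1b->2 2a->2 2b->0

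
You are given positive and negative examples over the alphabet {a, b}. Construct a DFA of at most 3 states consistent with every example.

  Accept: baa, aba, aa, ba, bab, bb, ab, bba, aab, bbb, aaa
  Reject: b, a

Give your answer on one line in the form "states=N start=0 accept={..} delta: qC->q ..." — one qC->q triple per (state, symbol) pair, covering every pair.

states=3 start=0 accept={0,2} delta: 0a->1 0b->1 1a->2 1b->2 2a->0 2b->0

Grow the machine one transition at a time. Run the examples from 0; the earliest place one falls off (shortest prefix, ties alphabetical) gets sent to the lowest-numbered state that keeps every Accept/Reject pair distinguishable — a pair clashes when both reach the same state with identical unread suffix — and to a fresh state only if none does.
a: 0a undefined. 0a->0: no, aa/a meet in 0. Open state 1: 0a->1.
b: 0b undefined. 0b->0: no, ba/a meet in 1. 0b->1: ok.
aa: 1a undefined. 1a->0: no, baa/b meet in 1. 1a->1: no, baa/b meet in 1. Open state 2: 1a->2.
ab: 1b undefined. 1b->0: no, aba/b meet in 1. 1b->1: no, bb/b meet in 1. 1b->2: ok.
aaa: 2a undefined. 2a->0: ok.
aab: 2b undefined. 2b->0: ok.
All examples now run through 3 states with every (state, symbol) defined. Accept strings end in {0,2}, Reject strings end in {1}; accept={0,2}.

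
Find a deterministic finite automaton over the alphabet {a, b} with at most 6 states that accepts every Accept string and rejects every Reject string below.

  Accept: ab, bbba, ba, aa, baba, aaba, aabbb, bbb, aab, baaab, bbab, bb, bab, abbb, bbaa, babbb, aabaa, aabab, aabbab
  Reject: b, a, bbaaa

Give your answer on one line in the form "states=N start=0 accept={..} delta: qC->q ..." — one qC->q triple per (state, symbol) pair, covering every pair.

Grow the machine one transition at a time. Run the examples from 0; the earliest place one falls off (shortest prefix, ties alphabetical) gets sent to the lowest-numbered state that keeps every Accept/Reject pair distinguishable — a pair clashes when both reach the same state with identical unread suffix — and to a fresh state only if none does.
a: 0a undefined. 0a->0: no, ab/b meet in 0 with "b" left. Open state 1: 0a->1.
b: 0b undefined. 0b->0: no, bbba/a meet in 1. 0b->1: ok.
aa: 1a undefined. 1a->0: no, aab/b meet in 1. 1a->1: no, ba/b meet in 1. Open state 2: 1a->2.
ab: 1b undefined. 1b->0: no, bbb/b meet in 1. 1b->1: no, ab/b meet in 1. 1b->2: ok.
aab: 2b undefined. 2b->0: no, bbba/b meet in 1. 2b->1: no, aabbb/b meet in 1. 2b->2: ok.
baa: 2a undefined. 2a->0: no, ab/bbaaa meet in 2. 2a->1: no, bbba/b meet in 1. 2a->2: no, ab/bbaaa meet in 2. Open state 3: 2a->3.
baaa: 3a undefined. 3a->0: no, baaab/b meet in 1. 3a->1: no, ab/bbaaa meet in 2. 3a->2: no, bbba/bbaaa meet in 3. 3a->3: no, bbba/bbaaa meet in 3. Open state 4: 3a->4.
bbab: 3b undefined. 3b->0: ok.
baaab: 4b undefined. 4b->0: ok.
bbaaa: 4a undefined. 4a->0: no, baaab/bbaaa meet in 0. 4a->1: ok.
All examples now run through 5 states with every (state, symbol) defined. Accept strings end in {0,2,3,4}, Reject strings end in {1}; accept={0,2,3,4}.

states=5 start=0 accept={0,2,3,4} delta: 0a->1 0b->1 1a->2 1b->2 2a->3 2b->2 3a->4 3b->0 4a->1 4b->0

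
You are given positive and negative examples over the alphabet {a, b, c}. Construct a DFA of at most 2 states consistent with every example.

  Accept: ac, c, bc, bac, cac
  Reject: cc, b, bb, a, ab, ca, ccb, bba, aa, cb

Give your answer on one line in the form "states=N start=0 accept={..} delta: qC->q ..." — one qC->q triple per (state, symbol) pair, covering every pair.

State merging on the prefix tree: take the shortest (then alphabetical) example prefix whose next move is undefined and point that move at state 0, else 1, else 2, ...; a target is out if some Accept/Reject pair would then sit in one state with the same input left (inseparable). If every existing state is out, open a new one.
a: 0a undefined. 0a->0: ok.
b: 0b undefined. 0b->0: ok.
c: 0c undefined. 0c->0: no, ac/cc meet in 0. Open state 1: 0c->1.
ca: 1a undefined. 1a->0: ok.
cb: 1b undefined. 1b->0: ok.
cc: 1c undefined. 1c->0: ok.
All examples now run through 2 states with every (state, symbol) defined. Accept strings end in {1}, Reject strings end in {0}; accept={1}.

states=2 start=0 accept={1} delta: 0a->0 0b->0 0c->1 1a->0 1b->0 1c->0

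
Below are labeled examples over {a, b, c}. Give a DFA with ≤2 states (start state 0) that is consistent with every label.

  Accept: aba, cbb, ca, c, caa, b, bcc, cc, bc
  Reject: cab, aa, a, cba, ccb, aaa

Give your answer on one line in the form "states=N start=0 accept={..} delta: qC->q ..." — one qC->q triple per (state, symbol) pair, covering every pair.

State merging on the prefix tree: take the shortest (then alphabetical) example prefix whose next move is undefined and point that move at state 0, else 1, else 2, ...; a target is out if some Accept/Reject pair would then sit in one state with the same input left (inseparable). If every existing state is out, open a new one.
a: 0a undefined. 0a->0: ok.
b: 0b undefined. 0b->0: no, aba/aa meet in 0. Open state 1: 0b->1.
c: 0c undefined. 0c->0: no, aba/cba meet in 1 with "a" left. 0c->1: ok.
bc: 1c undefined. 1c->0: no, c/ccb meet in 1. 1c->1: ok.
ca: 1a undefined. 1a->0: no, aba/aa meet in 0. 1a->1: ok.
cb: 1b undefined. 1b->0: ok.
All examples now run through 2 states with every (state, symbol) defined. Accept strings end in {1}, Reject strings end in {0}; accept={1}.

states=2 start=0 accept={1} delta: 0a->0 0b->1 0c->1 1a->1 1b->0 1c->1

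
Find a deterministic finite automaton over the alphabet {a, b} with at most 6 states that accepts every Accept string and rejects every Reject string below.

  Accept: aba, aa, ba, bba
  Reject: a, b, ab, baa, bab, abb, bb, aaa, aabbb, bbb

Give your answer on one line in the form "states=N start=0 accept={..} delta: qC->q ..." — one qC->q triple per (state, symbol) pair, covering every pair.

states=2 start=0 accept={0} delta: 0a->1 0b->1 1a->0 1b->1

Grow the machine one transition at a time. Run the examples from 0; the earliest place one falls off (shortest prefix, ties alphabetical) gets sent to the lowest-numbered state that keeps every Accept/Reject pair distinguishable — a pair clashes when both reach the same state with identical unread suffix — and to a fresh state only if none does.
a: 0a undefined. 0a->0: no, aa/a meet in 0. Open state 1: 0a->1.
b: 0b undefined. 0b->0: no, aa/baa meet in 1 with "a" left. 0b->1: ok.
aa: 1a undefined. 1a->0: ok.
ab: 1b undefined. 1b->0: no, aba/a meet in 1. 1b->1: ok.
All examples now run through 2 states with every (state, symbol) defined. Accept strings end in {0}, Reject strings end in {1}; accept={0}.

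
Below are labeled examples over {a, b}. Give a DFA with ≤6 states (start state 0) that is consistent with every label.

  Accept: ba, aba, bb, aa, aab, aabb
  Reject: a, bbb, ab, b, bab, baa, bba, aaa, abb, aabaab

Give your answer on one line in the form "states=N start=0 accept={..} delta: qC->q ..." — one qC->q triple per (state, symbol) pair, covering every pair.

states=5 start=0 accept={0,3,4} delta: 0a->1 0b->2 1a->3 1b->1 2a->0 2b->0 3a->1 3b->4 4a->0 4b->0

Grow the machine one transition at a time. Run the examples from 0; the earliest place one falls off (shortest prefix, ties alphabetical) gets sent to the lowest-numbered state that keeps every Accept/Reject pair distinguishable — a pair clashes when both reach the same state with identical unread suffix — and to a fresh state only if none does.
a: 0a undefined. 0a->0: no, bb/abb meet in 0 with "bb" left. Open state 1: 0a->1.
b: 0b undefined. 0b->0: no, ba/a meet in 1. 0b->1: no, aba/bba meet in 1 with "ba" left. Open state 2: 0b->2.
aa: 1a undefined. 1a->0: no, aab/b meet in 2. 1a->1: no, aa/a meet in 1. 1a->2: no, ba/aaa meet in 2 with "a" left. Open state 3: 1a->3.
ab: 1b undefined. 1b->0: no, aba/a meet in 1. 1b->1: ok.
ba: 2a undefined. 2a->0: ok.
bb: 2b undefined. 2b->0: ok.
aaa: 3a undefined. 3a->0: no, ba/aaa meet in 0. 3a->1: ok.
aab: 3b undefined. 3b->0: no, ba/aabaab meet in 0. 3b->1: no, aab/a meet in 1. 3b->2: no, aab/bbb meet in 2. 3b->3: no, aba/aabaab meet in 3. Open state 4: 3b->4.
aaba: 4a undefined. 4a->0: ok.
aabb: 4b undefined. 4b->0: ok.
All examples now run through 5 states with every (state, symbol) defined. Accept strings end in {0,3,4}, Reject strings end in {1,2}; accept={0,3,4}.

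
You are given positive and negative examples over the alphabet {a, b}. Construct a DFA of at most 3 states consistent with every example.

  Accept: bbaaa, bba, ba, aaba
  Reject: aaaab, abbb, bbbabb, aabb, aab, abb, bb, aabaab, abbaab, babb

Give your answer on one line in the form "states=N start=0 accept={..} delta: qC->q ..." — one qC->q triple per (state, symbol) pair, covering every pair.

states=2 start=0 accept={0} delta: 0a->0 0b->1 1a->0 1b->1

Fold the examples into a partial DFA from state 0: repeatedly fix the first undefined (state, symbol) met by the shortest-then-alphabetical prefix, trying targets in increasing order and rejecting any under which an Accept and a Reject string meet in one state with the same remainder; add a state when all current targets are rejected. Accepting states are where Accept strings end.
a: 0a undefined. 0a->0: ok.
b: 0b undefined. 0b->0: no, bbaaa/aaaab meet in 0. Open state 1: 0b->1.
ba: 1a undefined. 1a->0: ok.
bb: 1b undefined. 1b->0: no, bbaaa/bbbabb meet in 0. 1b->1: ok.
All examples now run through 2 states with every (state, symbol) defined. Accept strings end in {0}, Reject strings end in {1}; accept={0}.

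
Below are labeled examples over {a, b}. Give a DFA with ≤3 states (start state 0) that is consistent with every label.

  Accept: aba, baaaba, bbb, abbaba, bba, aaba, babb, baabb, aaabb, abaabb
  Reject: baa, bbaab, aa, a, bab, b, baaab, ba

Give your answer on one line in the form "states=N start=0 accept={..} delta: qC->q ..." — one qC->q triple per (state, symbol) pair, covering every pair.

State merging on the prefix tree: take the shortest (then alphabetical) example prefix whose next move is undefined and point that move at state 0, else 1, else 2, ...; a target is out if some Accept/Reject pair would then sit in one state with the same input left (inseparable). If every existing state is out, open a new one.
a: 0a undefined. 0a->0: no, aba/ba meet in 0 with "ba" left. Open state 1: 0a->1.
b: 0b undefined. 0b->0: no, bbb/b meet in 0. 0b->1: ok.
aa: 1a undefined. 1a->0: no, baaaba/aa meet in 0. 1a->1: ok.
ab: 1b undefined. 1b->0: no, aba/baa meet in 1. 1b->1: no, aba/baa meet in 1. Open state 2: 1b->2.
aba: 2a undefined. 2a->0: ok.
abb: 2b undefined. 2b->0: ok.
All examples now run through 3 states with every (state, symbol) defined. Accept strings end in {0}, Reject strings end in {1,2}; accept={0}.

states=3 start=0 accept={0} delta: 0a->1 0b->1 1a->1 1b->2 2a->0 2b->0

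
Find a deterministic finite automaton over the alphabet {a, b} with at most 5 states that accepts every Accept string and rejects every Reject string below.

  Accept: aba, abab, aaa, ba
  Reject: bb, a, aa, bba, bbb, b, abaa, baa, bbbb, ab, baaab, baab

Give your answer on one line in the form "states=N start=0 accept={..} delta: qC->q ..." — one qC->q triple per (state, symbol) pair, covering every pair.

states=4 start=0 accept={3} delta: 0a->1 0b->2 1a->2 1b->2 2a->3 2b->0 3a->0 3b->3

State merging on the prefix tree: take the shortest (then alphabetical) example prefix whose next move is undefined and point that move at state 0, else 1, else 2, ...; a target is out if some Accept/Reject pair would then sit in one state with the same input left (inseparable). If every existing state is out, open a new one.
a: 0a undefined. 0a->0: no, aaa/a meet in 0. Open state 1: 0a->1.
b: 0b undefined. 0b->0: no, ba/a meet in 1. 0b->1: no, aba/bba meet in 1 with "ba" left. Open state 2: 0b->2.
aa: 1a undefined. 1a->0: no, aaa/a meet in 1. 1a->1: no, aaa/a meet in 1. 1a->2: ok.
ab: 1b undefined. 1b->0: no, aba/a meet in 1. 1b->1: no, aba/aa meet in 2. 1b->2: ok.
ba: 2a undefined. 2a->0: no, abab/aa meet in 2. 2a->1: no, aba/a meet in 1. 2a->2: no, aba/aa meet in 2. Open state 3: 2a->3.
bb: 2b undefined. 2b->0: ok.
baa: 3a undefined. 3a->0: ok.
abab: 3b undefined. 3b->0: no, abab/bb meet in 0. 3b->1: no, abab/a meet in 1. 3b->2: no, abab/aa meet in 2. 3b->3: ok.
All examples now run through 4 states with every (state, symbol) defined. Accept strings end in {3}, Reject strings end in {0,1,2}; accept={3}.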